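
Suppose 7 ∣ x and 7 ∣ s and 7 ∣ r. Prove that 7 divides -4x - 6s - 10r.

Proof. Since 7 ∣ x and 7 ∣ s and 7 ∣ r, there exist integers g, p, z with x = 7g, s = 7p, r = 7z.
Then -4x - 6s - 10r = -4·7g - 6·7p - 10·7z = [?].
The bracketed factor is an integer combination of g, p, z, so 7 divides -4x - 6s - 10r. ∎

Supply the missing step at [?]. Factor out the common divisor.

Each term has a factor of 7: -4·7g - 6·7p - 10·7z = 7·(-4g - 6p - 10z).
Since -4g - 6p - 10z is an integer, 7 ∣ (-4x - 6s - 10r).

7(-4g - 6p - 10z)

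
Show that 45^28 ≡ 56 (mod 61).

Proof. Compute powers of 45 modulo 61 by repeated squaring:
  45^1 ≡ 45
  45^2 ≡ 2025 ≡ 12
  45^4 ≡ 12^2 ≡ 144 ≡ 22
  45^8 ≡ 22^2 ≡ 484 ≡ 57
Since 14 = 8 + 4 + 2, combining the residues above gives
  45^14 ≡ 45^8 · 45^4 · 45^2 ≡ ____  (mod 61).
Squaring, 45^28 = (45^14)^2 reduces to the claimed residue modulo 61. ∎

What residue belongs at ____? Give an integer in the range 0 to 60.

42

45^8 · 45^4 · 45^2 ≡ 57 · 22 · 12 = 15048.
15048 mod 61 = 42, so 45^14 ≡ 42 (mod 61).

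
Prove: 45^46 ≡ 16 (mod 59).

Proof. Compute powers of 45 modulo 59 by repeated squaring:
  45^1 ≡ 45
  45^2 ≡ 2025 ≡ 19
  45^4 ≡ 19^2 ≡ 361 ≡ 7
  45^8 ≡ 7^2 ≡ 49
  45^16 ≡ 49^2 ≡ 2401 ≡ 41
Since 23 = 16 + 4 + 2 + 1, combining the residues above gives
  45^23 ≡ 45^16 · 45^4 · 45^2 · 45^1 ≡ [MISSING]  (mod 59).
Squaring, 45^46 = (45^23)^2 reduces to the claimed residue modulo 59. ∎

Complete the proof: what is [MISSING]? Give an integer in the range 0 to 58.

4

45^16 · 45^4 · 45^2 · 45^1 ≡ 41 · 7 · 19 · 45 = 245385.
245385 mod 59 = 4, so 45^23 ≡ 4 (mod 59).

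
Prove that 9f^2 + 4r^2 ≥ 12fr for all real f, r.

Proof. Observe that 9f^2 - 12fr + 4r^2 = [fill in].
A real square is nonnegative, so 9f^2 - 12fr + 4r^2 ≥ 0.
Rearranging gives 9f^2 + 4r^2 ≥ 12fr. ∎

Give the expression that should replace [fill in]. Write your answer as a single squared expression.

(3f - 2r)^2

9f^2 - 12fr + 4r^2 is a perfect-square trinomial: the outer terms are (3f)^2 and (2r)^2, and the cross term is -2·3f·2r.
So 9f^2 - 12fr + 4r^2 = (3f - 2r)^2 ≥ 0.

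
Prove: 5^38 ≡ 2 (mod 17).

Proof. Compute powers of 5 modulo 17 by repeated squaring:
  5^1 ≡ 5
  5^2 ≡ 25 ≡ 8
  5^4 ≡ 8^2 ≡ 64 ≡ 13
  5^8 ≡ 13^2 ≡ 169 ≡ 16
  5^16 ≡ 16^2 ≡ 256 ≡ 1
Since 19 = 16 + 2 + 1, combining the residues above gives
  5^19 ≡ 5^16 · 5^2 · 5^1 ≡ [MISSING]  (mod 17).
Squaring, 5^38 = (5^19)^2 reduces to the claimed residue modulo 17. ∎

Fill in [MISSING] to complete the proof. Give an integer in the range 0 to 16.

5^16 · 5^2 · 5^1 ≡ 1 · 8 · 5 = 40.
40 mod 17 = 6, so 5^19 ≡ 6 (mod 17).

6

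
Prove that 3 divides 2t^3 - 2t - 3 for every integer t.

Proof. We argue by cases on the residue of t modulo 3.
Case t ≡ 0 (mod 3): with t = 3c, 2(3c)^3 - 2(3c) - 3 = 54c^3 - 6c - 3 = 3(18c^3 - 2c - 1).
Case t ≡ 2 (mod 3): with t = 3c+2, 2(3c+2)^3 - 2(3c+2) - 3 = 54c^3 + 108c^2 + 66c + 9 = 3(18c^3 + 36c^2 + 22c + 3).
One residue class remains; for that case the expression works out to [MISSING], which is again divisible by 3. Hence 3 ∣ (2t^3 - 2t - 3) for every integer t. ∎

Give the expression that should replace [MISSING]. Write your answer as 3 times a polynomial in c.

The residues treated are {0, 2}, so the missing case is t ≡ 1 (mod 3); write t = 3c+1.
Then 2(3c+1)^3 - 2(3c+1) - 3 = 54c^3 + 54c^2 + 12c - 3 = 3(18c^3 + 18c^2 + 4c - 1).

3(18c^3 + 18c^2 + 4c - 1)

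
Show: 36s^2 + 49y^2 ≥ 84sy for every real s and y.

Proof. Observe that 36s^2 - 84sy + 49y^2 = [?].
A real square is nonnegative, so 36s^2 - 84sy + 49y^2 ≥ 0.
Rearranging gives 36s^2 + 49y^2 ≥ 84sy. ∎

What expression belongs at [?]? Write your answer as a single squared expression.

36s^2 - 84sy + 49y^2 is a perfect-square trinomial: the outer terms are (6s)^2 and (7y)^2, and the cross term is -2·6s·7y.
So 36s^2 - 84sy + 49y^2 = (6s - 7y)^2 ≥ 0.

(6s - 7y)^2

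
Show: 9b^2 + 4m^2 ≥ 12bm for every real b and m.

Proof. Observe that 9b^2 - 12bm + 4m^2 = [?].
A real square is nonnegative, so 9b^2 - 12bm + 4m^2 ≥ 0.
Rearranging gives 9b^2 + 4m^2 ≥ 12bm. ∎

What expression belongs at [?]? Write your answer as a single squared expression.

(3b - 2m)^2

9b^2 - 12bm + 4m^2 is a perfect-square trinomial: the outer terms are (3b)^2 and (2m)^2, and the cross term is -2·3b·2m.
So 9b^2 - 12bm + 4m^2 = (3b - 2m)^2 ≥ 0.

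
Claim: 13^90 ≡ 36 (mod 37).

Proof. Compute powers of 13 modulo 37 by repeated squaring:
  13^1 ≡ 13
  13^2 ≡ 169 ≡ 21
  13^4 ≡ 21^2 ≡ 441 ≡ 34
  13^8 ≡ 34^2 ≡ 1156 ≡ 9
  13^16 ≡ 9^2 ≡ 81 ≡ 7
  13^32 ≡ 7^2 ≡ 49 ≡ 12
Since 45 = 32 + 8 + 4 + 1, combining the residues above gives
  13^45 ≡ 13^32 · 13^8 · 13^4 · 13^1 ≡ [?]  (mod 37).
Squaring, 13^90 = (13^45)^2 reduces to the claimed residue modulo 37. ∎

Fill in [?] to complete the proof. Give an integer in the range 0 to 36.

Multiply the listed residues: 12 · 9 · 34 · 13 = 108 → 3672 → 47736.
Reducing modulo 37: 47736 = 1290·37 + 6, so 13^45 ≡ 6.

6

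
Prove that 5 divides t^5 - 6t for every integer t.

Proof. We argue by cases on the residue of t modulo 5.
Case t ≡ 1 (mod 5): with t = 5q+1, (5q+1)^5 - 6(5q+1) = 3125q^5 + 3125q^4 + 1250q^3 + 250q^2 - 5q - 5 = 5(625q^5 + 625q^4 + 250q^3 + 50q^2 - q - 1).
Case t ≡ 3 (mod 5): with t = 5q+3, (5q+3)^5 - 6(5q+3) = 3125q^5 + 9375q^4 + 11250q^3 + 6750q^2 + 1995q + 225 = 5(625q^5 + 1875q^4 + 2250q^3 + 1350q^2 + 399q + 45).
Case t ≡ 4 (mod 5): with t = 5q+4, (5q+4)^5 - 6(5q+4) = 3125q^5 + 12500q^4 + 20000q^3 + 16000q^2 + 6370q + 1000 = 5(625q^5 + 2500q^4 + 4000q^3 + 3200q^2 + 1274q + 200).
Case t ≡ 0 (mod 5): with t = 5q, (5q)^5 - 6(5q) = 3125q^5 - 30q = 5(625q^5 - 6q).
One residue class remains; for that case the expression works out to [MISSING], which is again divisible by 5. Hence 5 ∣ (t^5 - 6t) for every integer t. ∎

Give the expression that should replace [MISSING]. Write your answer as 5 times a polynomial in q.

5(625q^5 + 1250q^4 + 1000q^3 + 400q^2 + 74q + 4)

The residues treated are {1, 3, 4, 0}, so the missing case is t ≡ 2 (mod 5); write t = 5q+2.
Then (5q+2)^5 - 6(5q+2) = 3125q^5 + 6250q^4 + 5000q^3 + 2000q^2 + 370q + 20 = 5(625q^5 + 1250q^4 + 1000q^3 + 400q^2 + 74q + 4).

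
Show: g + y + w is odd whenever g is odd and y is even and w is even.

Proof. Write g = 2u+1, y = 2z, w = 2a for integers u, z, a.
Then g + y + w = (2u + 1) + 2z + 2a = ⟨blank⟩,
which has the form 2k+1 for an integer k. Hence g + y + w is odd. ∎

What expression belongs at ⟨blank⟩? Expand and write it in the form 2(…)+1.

2(a + u + z) + 1

(2u + 1) + 2z + 2a = 2a + 2u + 2z + 1
= 2(a + u + z) + 1.
Since a + u + z is an integer, the sum is of the form 2k+1 for an integer k.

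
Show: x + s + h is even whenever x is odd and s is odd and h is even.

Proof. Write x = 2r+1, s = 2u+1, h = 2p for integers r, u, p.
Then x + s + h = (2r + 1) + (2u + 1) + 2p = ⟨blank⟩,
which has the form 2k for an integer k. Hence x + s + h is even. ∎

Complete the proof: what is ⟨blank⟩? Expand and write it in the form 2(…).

(2r + 1) + (2u + 1) + 2p = 2p + 2r + 2u + 2
= 2(p + r + u + 1).
Since p + r + u + 1 is an integer, the sum is of the form 2k for an integer k.

2(p + r + u + 1)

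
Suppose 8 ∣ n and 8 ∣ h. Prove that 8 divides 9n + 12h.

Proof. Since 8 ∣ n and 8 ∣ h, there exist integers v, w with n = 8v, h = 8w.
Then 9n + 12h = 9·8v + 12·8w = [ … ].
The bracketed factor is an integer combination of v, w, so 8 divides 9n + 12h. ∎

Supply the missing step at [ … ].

8(9v + 12w)

Pull the common 8 out of every term: 9·8v + 12·8w = 8(9v + 12w).
9v + 12w is an integer, which exhibits the divisibility.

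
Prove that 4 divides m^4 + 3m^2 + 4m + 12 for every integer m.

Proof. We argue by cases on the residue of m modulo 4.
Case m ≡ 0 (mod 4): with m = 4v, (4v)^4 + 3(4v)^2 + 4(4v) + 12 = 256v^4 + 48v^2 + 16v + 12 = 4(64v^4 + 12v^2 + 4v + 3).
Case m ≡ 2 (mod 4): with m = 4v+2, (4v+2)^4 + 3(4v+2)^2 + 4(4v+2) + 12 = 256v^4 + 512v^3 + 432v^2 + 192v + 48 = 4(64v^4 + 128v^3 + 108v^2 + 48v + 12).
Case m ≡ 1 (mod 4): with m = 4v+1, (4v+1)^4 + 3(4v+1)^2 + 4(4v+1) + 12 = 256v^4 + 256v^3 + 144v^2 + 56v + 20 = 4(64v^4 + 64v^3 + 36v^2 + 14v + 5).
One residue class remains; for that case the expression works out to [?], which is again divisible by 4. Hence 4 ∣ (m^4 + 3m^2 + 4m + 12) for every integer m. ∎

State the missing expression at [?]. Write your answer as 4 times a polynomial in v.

4(64v^4 + 192v^3 + 228v^2 + 130v + 33)

Only m ≡ 3 (mod 4) is unaccounted for. Put m = 4v+3:
(4v+3)^4 + 3(4v+3)^2 + 4(4v+3) + 12 expands to 256v^4 + 768v^3 + 912v^2 + 520v + 132,
and factoring out 4 leaves 4(64v^4 + 192v^3 + 228v^2 + 130v + 33).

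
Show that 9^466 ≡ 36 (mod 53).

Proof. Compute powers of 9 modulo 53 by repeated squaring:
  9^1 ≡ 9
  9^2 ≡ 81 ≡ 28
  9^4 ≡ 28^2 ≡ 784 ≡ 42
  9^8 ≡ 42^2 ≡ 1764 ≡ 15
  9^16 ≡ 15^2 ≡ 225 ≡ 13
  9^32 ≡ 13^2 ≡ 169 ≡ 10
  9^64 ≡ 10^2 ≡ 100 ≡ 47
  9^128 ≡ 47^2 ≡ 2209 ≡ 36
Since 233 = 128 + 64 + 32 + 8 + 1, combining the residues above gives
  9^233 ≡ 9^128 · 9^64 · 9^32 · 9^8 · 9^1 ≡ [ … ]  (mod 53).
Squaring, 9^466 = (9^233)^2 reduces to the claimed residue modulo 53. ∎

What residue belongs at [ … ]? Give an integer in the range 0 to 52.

6

9^128 · 9^64 · 9^32 · 9^8 · 9^1 ≡ 36 · 47 · 10 · 15 · 9 = 2284200.
2284200 mod 53 = 6, so 9^233 ≡ 6 (mod 53).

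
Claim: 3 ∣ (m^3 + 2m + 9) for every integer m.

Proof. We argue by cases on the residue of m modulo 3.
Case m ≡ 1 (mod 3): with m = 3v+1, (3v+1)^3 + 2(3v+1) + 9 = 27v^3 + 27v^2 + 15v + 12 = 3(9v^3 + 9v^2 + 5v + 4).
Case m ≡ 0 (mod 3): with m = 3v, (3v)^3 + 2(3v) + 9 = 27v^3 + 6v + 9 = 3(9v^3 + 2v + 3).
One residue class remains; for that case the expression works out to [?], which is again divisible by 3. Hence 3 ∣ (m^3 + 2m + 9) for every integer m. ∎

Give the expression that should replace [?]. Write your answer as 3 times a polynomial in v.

3(9v^3 + 18v^2 + 14v + 7)

The residues treated are {1, 0}, so the missing case is m ≡ 2 (mod 3); write m = 3v+2.
Then (3v+2)^3 + 2(3v+2) + 9 = 27v^3 + 54v^2 + 42v + 21 = 3(9v^3 + 18v^2 + 14v + 7).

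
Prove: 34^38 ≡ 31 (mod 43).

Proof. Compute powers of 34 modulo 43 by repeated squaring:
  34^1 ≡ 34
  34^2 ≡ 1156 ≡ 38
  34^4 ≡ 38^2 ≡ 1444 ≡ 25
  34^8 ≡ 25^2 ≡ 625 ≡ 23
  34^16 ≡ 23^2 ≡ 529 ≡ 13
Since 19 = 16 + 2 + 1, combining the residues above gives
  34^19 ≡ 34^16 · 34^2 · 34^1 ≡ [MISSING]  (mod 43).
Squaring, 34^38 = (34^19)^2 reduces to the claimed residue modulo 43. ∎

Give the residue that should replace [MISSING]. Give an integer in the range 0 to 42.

Multiply the listed residues: 13 · 38 · 34 = 494 → 16796.
Reducing modulo 43: 16796 = 390·43 + 26, so 34^19 ≡ 26.

26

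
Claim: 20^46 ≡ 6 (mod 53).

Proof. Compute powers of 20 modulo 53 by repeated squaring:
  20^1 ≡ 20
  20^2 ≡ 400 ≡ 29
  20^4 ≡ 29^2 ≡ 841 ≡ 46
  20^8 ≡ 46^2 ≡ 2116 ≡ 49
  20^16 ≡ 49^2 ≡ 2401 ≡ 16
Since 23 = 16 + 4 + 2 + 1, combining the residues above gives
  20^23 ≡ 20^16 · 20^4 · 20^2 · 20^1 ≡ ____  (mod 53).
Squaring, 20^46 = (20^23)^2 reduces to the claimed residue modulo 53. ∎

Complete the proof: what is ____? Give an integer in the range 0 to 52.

Multiply the listed residues: 16 · 46 · 29 · 20 = 736 → 21344 → 426880.
Reducing modulo 53: 426880 = 8054·53 + 18, so 20^23 ≡ 18.

18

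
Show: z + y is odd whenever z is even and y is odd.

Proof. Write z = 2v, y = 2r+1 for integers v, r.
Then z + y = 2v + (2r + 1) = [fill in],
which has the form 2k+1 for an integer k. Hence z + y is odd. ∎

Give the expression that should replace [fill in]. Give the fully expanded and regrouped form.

2v + (2r + 1) = 2r + 2v + 1
= 2(r + v) + 1.
Since r + v is an integer, the sum is of the form 2k+1 for an integer k.

2(r + v) + 1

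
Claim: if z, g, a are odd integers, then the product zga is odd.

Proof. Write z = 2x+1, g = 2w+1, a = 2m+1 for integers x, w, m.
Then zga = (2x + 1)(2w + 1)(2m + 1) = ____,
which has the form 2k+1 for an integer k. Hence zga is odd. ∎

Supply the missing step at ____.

Expanding: (2x + 1)(2w + 1)(2m + 1) = 8mwx + 4mw + 4mx + 2m + 4wx + 2w + 2x + 1.
Every term except the constant is even, so this is 2(4mwx + 2mw + 2mx + m + 2wx + w + x) + 1,
and 4mwx + 2mw + 2mx + m + 2wx + w + x ∈ ℤ gives the required form.

2(4mwx + 2mw + 2mx + m + 2wx + w + x) + 1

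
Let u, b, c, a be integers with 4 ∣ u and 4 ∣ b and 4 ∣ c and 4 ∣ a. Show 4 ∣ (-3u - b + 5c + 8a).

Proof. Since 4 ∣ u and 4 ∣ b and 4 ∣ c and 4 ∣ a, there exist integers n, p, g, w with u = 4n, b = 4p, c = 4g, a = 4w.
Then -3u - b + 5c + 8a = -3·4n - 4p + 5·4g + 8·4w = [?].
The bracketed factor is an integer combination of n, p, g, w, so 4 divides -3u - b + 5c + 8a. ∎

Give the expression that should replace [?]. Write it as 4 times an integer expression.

4(5g - 3n - p + 8w)

Each term has a factor of 4: -3·4n - 4p + 5·4g + 8·4w = 4·(5g - 3n - p + 8w).
Since 5g - 3n - p + 8w is an integer, 4 ∣ (-3u - b + 5c + 8a).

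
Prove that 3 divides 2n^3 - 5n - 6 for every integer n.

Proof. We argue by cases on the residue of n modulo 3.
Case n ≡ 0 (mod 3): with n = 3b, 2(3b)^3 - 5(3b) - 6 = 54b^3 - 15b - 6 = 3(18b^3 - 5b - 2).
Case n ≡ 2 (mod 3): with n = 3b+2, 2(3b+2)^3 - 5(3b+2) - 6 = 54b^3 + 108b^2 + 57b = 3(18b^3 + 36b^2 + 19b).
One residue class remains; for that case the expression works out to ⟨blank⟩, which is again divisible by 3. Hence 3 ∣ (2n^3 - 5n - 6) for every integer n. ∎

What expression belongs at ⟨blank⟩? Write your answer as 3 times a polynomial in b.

3(18b^3 + 18b^2 + b - 3)

The residues treated are {0, 2}, so the missing case is n ≡ 1 (mod 3); write n = 3b+1.
Then 2(3b+1)^3 - 5(3b+1) - 6 = 54b^3 + 54b^2 + 3b - 9 = 3(18b^3 + 18b^2 + b - 3).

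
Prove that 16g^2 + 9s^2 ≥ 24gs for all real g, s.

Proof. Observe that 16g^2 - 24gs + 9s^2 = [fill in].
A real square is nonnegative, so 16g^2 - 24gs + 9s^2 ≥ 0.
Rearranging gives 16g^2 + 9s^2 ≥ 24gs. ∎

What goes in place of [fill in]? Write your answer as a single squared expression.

(4g - 3s)^2

The leading and trailing coefficients are 4^2 and 3^2, and 24 = 2·4·3, so the trinomial is (4g - 3s)^2.
Hence 16g^2 - 24gs + 9s^2 ≥ 0.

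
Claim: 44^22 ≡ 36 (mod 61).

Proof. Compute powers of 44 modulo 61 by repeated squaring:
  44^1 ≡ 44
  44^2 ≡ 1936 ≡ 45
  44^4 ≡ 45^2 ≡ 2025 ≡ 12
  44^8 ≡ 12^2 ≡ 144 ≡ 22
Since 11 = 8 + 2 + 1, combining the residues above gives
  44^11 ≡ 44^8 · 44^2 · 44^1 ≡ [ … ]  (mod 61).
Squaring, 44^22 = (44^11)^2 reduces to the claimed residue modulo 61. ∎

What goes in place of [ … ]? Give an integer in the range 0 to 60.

Multiply the listed residues: 22 · 45 · 44 = 990 → 43560.
Reducing modulo 61: 43560 = 714·61 + 6, so 44^11 ≡ 6.

6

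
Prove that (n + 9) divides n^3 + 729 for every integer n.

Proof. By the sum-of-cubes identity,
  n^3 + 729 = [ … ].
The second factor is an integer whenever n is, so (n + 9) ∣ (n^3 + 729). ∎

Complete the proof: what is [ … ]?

(n + 9)(n^2 - 9n + 81)

Polynomial division of n^3 + 729 by n + 9 leaves remainder 0 and quotient n^2 - 9n + 81.
Hence n^3 + 729 = (n + 9)(n^2 - 9n + 81).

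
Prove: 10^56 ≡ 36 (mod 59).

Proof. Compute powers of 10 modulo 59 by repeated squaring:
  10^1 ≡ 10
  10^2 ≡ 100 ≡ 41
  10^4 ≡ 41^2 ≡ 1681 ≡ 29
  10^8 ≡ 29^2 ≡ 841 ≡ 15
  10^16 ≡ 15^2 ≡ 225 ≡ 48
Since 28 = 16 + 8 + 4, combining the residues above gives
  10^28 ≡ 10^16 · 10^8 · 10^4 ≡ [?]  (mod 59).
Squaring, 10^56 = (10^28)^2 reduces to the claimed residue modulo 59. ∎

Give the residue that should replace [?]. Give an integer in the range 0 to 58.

Multiply the listed residues: 48 · 15 · 29 = 720 → 20880.
Reducing modulo 59: 20880 = 353·59 + 53, so 10^28 ≡ 53.

53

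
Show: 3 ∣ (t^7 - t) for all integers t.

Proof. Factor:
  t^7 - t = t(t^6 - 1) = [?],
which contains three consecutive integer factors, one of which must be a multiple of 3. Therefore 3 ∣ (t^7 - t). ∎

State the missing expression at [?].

t^6 - 1 = (t^2 - 1)(t^4 + t^2 + 1), and t^2 - 1 = (t-1)(t+1).
So t(t^6 - 1) = (t - 1)t(t + 1)(t^4 + t^2 + 1).

(t - 1)t(t + 1)(t^4 + t^2 + 1)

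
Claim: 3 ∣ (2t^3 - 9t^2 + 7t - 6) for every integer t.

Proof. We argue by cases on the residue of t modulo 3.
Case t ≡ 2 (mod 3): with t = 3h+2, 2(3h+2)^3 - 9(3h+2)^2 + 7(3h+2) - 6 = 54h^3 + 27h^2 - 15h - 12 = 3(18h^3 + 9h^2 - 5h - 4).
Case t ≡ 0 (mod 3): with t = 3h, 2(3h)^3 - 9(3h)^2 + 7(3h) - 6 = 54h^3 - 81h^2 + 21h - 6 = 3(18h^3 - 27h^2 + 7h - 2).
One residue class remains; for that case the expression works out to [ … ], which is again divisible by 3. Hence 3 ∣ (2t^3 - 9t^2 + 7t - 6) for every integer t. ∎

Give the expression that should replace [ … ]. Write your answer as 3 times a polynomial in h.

3(18h^3 - 9h^2 - 5h - 2)

The residues treated are {2, 0}, so the missing case is t ≡ 1 (mod 3); write t = 3h+1.
Then 2(3h+1)^3 - 9(3h+1)^2 + 7(3h+1) - 6 = 54h^3 - 27h^2 - 15h - 6 = 3(18h^3 - 9h^2 - 5h - 2).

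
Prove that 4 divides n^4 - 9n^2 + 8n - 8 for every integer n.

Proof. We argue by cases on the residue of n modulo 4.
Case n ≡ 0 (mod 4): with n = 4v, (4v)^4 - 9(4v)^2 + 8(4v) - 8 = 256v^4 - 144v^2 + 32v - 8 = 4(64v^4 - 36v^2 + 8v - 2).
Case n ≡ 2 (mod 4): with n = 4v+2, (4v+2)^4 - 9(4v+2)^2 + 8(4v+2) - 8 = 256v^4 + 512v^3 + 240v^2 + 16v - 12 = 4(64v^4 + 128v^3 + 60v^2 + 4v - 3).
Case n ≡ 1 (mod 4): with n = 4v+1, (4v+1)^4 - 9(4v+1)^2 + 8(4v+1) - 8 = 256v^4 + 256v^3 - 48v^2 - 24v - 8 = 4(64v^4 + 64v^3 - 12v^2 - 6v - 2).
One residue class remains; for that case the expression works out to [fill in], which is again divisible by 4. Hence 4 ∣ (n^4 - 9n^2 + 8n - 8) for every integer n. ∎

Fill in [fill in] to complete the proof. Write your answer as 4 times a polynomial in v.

The residues treated are {0, 2, 1}, so the missing case is n ≡ 3 (mod 4); write n = 4v+3.
Then (4v+3)^4 - 9(4v+3)^2 + 8(4v+3) - 8 = 256v^4 + 768v^3 + 720v^2 + 248v + 16 = 4(64v^4 + 192v^3 + 180v^2 + 62v + 4).

4(64v^4 + 192v^3 + 180v^2 + 62v + 4)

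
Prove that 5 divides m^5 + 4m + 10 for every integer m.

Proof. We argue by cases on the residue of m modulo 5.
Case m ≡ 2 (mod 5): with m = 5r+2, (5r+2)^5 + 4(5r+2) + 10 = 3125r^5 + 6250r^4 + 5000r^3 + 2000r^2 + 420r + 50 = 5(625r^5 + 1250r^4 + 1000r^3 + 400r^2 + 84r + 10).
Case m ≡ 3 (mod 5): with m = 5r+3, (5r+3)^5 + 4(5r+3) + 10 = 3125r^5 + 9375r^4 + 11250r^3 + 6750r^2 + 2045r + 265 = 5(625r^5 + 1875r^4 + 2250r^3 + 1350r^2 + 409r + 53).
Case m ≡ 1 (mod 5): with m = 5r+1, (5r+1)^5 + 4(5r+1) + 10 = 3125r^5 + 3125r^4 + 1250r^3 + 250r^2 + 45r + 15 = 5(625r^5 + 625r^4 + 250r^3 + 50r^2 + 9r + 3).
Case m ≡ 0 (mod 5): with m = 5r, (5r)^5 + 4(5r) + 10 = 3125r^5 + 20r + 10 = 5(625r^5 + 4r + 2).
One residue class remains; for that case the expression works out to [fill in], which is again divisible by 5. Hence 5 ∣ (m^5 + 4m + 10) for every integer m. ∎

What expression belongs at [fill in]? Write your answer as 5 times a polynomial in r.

The residues treated are {2, 3, 1, 0}, so the missing case is m ≡ 4 (mod 5); write m = 5r+4.
Then (5r+4)^5 + 4(5r+4) + 10 = 3125r^5 + 12500r^4 + 20000r^3 + 16000r^2 + 6420r + 1050 = 5(625r^5 + 2500r^4 + 4000r^3 + 3200r^2 + 1284r + 210).

5(625r^5 + 2500r^4 + 4000r^3 + 3200r^2 + 1284r + 210)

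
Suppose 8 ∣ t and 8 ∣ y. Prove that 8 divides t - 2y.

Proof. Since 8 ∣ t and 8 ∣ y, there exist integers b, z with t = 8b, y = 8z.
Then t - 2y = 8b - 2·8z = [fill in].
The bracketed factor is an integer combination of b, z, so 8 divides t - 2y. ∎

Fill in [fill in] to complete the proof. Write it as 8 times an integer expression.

8(b - 2z)

Pull the common 8 out of every term: 8b - 2·8z = 8(b - 2z).
b - 2z is an integer, which exhibits the divisibility.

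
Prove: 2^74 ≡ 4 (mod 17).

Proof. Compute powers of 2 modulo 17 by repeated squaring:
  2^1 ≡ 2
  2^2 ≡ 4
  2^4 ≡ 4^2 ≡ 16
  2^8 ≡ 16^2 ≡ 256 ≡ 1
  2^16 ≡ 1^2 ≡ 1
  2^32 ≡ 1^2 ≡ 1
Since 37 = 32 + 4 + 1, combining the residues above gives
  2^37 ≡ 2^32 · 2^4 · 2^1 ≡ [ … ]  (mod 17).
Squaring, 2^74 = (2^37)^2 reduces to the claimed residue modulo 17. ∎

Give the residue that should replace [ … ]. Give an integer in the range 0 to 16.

2^32 · 2^4 · 2^1 ≡ 1 · 16 · 2 = 32.
32 mod 17 = 15, so 2^37 ≡ 15 (mod 17).

15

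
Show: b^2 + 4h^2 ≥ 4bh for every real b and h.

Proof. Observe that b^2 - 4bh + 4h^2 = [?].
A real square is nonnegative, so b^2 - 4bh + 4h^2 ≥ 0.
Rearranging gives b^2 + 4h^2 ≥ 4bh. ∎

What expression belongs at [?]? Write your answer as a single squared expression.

(b - 2h)^2

b^2 - 4bh + 4h^2 is a perfect-square trinomial: the outer terms are (b)^2 and (2h)^2, and the cross term is -2·b·2h.
So b^2 - 4bh + 4h^2 = (b - 2h)^2 ≥ 0.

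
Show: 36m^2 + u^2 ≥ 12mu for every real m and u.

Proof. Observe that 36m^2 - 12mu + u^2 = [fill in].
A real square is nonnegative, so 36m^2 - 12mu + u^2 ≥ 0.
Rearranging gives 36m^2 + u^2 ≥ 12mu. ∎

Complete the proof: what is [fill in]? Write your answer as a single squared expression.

(6m - u)^2

The leading and trailing coefficients are 6^2 and 1^2, and 12 = 2·6·1, so the trinomial is (6m - u)^2.
Hence 36m^2 - 12mu + u^2 ≥ 0.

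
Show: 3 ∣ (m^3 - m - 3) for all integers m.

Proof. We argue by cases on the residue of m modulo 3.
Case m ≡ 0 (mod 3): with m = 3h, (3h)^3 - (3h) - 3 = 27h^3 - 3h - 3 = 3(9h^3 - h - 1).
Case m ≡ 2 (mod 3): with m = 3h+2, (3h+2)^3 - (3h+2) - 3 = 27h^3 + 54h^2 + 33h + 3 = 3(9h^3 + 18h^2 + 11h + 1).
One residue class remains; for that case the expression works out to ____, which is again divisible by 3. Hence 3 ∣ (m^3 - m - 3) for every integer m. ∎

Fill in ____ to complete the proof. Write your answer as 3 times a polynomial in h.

3(9h^3 + 9h^2 + 2h - 1)

Only m ≡ 1 (mod 3) is unaccounted for. Put m = 3h+1:
(3h+1)^3 - (3h+1) - 3 expands to 27h^3 + 27h^2 + 6h - 3,
and factoring out 3 leaves 3(9h^3 + 9h^2 + 2h - 1).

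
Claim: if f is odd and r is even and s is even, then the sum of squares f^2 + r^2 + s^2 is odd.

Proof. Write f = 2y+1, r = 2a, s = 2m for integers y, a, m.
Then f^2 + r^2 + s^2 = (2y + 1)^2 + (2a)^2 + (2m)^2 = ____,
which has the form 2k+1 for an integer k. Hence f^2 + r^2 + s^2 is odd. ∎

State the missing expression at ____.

2(2a^2 + 2m^2 + 2y^2 + 2y) + 1

(2y + 1)^2 + (2a)^2 + (2m)^2 = 4a^2 + 4m^2 + 4y^2 + 4y + 1
= 2(2a^2 + 2m^2 + 2y^2 + 2y) + 1.
Since 2a^2 + 2m^2 + 2y^2 + 2y is an integer, the sum of squares is of the form 2k+1 for an integer k.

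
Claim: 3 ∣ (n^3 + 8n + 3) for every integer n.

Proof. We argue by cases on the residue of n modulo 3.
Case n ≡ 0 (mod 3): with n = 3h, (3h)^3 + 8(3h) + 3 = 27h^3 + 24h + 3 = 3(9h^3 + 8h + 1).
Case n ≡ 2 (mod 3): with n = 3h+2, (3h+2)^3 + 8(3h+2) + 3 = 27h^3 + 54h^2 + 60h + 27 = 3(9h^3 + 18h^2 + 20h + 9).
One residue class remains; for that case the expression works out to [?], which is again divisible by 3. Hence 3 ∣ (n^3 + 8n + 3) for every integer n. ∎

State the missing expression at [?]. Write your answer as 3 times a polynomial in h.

3(9h^3 + 9h^2 + 11h + 4)

The residues treated are {0, 2}, so the missing case is n ≡ 1 (mod 3); write n = 3h+1.
Then (3h+1)^3 + 8(3h+1) + 3 = 27h^3 + 27h^2 + 33h + 12 = 3(9h^3 + 9h^2 + 11h + 4).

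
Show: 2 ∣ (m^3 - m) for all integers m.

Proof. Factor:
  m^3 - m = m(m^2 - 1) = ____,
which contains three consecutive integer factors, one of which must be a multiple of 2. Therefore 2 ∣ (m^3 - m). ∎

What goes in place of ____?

(m - 1)m(m + 1)

m(m^2 - 1) = m(m - 1)(m + 1) = (m - 1)m(m + 1).
These three factors are consecutive integers, so their product is divisible by 2.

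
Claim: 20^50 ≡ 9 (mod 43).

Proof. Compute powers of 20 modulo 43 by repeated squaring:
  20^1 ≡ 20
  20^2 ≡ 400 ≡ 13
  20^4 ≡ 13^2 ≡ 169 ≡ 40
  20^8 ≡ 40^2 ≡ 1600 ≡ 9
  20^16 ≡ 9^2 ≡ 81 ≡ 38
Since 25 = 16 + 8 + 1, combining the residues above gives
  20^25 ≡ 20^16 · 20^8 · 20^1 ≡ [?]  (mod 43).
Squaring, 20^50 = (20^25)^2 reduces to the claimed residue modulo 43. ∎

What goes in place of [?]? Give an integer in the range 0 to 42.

3

20^16 · 20^8 · 20^1 ≡ 38 · 9 · 20 = 6840.
6840 mod 43 = 3, so 20^25 ≡ 3 (mod 43).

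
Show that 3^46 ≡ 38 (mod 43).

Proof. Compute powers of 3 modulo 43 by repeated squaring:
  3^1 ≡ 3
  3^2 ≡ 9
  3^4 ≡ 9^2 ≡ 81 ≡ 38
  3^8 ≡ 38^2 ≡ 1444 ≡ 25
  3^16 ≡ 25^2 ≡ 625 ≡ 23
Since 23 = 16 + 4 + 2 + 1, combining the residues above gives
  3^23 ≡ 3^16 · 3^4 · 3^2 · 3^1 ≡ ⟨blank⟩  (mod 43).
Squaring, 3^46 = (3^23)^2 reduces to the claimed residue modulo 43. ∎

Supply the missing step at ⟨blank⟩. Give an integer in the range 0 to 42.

Multiply the listed residues: 23 · 38 · 9 · 3 = 874 → 7866 → 23598.
Reducing modulo 43: 23598 = 548·43 + 34, so 3^23 ≡ 34.

34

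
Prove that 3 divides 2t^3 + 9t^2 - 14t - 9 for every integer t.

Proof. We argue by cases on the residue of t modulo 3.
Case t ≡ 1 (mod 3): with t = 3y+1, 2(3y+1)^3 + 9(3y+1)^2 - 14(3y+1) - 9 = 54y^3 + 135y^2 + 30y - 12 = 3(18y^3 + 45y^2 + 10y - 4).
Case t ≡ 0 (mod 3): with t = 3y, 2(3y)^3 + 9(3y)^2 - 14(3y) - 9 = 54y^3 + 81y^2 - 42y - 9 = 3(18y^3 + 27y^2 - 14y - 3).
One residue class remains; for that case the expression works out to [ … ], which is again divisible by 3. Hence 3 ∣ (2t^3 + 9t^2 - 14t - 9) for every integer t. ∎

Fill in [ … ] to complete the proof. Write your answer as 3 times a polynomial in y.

3(18y^3 + 63y^2 + 46y + 5)

The residues treated are {1, 0}, so the missing case is t ≡ 2 (mod 3); write t = 3y+2.
Then 2(3y+2)^3 + 9(3y+2)^2 - 14(3y+2) - 9 = 54y^3 + 189y^2 + 138y + 15 = 3(18y^3 + 63y^2 + 46y + 5).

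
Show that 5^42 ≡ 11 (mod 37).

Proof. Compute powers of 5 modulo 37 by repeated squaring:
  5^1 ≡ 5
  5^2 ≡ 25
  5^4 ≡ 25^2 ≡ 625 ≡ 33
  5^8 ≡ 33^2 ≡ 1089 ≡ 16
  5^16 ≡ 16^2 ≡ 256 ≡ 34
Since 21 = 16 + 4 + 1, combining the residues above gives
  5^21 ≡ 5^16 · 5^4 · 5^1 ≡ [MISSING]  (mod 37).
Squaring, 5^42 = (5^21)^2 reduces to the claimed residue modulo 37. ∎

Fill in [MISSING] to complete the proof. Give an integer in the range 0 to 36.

23

5^16 · 5^4 · 5^1 ≡ 34 · 33 · 5 = 5610.
5610 mod 37 = 23, so 5^21 ≡ 23 (mod 37).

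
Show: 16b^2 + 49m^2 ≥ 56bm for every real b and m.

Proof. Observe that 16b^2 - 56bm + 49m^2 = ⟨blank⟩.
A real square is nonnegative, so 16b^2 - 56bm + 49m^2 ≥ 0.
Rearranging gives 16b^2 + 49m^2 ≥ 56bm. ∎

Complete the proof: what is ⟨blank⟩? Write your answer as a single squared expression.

16b^2 - 56bm + 49m^2 is a perfect-square trinomial: the outer terms are (4b)^2 and (7m)^2, and the cross term is -2·4b·7m.
So 16b^2 - 56bm + 49m^2 = (4b - 7m)^2 ≥ 0.

(4b - 7m)^2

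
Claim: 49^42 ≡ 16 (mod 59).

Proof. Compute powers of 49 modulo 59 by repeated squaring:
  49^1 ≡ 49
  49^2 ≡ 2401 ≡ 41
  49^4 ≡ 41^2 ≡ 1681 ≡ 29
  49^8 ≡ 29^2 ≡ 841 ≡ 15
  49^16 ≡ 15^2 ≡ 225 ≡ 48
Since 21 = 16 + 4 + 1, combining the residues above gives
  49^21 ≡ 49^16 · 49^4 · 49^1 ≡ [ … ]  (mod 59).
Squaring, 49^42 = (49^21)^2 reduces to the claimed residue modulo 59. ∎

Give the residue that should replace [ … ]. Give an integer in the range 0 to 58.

49^16 · 49^4 · 49^1 ≡ 48 · 29 · 49 = 68208.
68208 mod 59 = 4, so 49^21 ≡ 4 (mod 59).

4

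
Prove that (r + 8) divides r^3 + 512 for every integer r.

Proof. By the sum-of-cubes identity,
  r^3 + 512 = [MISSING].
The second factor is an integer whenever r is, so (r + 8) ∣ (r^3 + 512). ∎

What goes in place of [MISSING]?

(r + 8)(r^2 - 8r + 64)

a^3 + b^3 = (a + b)(a^2 - ab + b^2). With a = r, b = 8:
r^3 + 512 = (r + 8)(r^2 - 8r + 64).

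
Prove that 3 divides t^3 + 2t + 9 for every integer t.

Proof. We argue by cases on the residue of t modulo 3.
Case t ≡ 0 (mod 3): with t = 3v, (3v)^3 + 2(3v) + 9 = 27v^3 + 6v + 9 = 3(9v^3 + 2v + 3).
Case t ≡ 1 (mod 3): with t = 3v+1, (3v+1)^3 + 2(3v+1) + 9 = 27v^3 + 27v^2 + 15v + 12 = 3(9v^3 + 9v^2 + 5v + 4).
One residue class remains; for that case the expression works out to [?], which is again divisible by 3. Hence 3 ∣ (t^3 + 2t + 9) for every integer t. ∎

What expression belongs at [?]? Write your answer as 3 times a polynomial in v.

3(9v^3 + 18v^2 + 14v + 7)

The residues treated are {0, 1}, so the missing case is t ≡ 2 (mod 3); write t = 3v+2.
Then (3v+2)^3 + 2(3v+2) + 9 = 27v^3 + 54v^2 + 42v + 21 = 3(9v^3 + 18v^2 + 14v + 7).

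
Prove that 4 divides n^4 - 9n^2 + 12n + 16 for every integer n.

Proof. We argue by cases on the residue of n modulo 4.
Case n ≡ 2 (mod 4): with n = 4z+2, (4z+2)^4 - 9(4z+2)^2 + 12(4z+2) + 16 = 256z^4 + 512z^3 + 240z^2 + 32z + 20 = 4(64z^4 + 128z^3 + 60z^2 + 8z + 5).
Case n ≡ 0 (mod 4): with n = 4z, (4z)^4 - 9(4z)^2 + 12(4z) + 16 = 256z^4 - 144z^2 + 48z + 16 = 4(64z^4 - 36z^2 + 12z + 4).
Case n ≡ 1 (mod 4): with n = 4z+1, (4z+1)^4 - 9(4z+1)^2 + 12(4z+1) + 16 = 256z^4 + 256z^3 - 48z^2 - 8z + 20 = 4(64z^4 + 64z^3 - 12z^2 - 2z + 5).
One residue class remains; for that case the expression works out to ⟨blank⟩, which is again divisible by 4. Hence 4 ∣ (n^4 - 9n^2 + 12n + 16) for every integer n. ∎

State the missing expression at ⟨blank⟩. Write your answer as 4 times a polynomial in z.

4(64z^4 + 192z^3 + 180z^2 + 66z + 13)

Only n ≡ 3 (mod 4) is unaccounted for. Put n = 4z+3:
(4z+3)^4 - 9(4z+3)^2 + 12(4z+3) + 16 expands to 256z^4 + 768z^3 + 720z^2 + 264z + 52,
and factoring out 4 leaves 4(64z^4 + 192z^3 + 180z^2 + 66z + 13).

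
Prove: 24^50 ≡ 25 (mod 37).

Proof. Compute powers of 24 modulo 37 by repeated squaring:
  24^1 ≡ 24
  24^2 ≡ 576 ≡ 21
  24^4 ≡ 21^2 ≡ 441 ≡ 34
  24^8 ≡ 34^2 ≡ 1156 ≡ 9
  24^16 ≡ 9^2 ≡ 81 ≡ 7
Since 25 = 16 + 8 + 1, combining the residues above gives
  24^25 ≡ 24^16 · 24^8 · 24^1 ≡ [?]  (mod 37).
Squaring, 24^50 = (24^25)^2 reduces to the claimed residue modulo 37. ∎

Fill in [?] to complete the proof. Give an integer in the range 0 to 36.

32

Multiply the listed residues: 7 · 9 · 24 = 63 → 1512.
Reducing modulo 37: 1512 = 40·37 + 32, so 24^25 ≡ 32.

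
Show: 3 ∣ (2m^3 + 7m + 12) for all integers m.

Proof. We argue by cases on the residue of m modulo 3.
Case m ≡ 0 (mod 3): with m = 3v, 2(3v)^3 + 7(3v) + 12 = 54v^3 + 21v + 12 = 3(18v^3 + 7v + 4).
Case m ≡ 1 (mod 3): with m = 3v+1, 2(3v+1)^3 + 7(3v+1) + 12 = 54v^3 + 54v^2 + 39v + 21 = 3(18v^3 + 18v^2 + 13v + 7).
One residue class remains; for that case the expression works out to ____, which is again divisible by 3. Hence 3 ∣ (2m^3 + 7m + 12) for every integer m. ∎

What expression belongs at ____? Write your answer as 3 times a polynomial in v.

3(18v^3 + 36v^2 + 31v + 14)

Only m ≡ 2 (mod 3) is unaccounted for. Put m = 3v+2:
2(3v+2)^3 + 7(3v+2) + 12 expands to 54v^3 + 108v^2 + 93v + 42,
and factoring out 3 leaves 3(18v^3 + 36v^2 + 31v + 14).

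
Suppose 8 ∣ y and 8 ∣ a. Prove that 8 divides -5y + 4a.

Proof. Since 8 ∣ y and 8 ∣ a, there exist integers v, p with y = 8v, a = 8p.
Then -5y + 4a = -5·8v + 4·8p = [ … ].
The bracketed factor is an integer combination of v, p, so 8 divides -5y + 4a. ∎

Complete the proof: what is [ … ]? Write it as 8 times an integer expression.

Pull the common 8 out of every term: -5·8v + 4·8p = 8(4p - 5v).
4p - 5v is an integer, which exhibits the divisibility.

8(4p - 5v)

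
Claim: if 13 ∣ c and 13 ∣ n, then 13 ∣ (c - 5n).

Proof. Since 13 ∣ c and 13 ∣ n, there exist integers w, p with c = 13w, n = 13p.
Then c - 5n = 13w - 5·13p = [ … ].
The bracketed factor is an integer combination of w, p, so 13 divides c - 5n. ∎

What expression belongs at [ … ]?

13(-5p + w)

Each term has a factor of 13: 13w - 5·13p = 13·(-5p + w).
Since -5p + w is an integer, 13 ∣ (c - 5n).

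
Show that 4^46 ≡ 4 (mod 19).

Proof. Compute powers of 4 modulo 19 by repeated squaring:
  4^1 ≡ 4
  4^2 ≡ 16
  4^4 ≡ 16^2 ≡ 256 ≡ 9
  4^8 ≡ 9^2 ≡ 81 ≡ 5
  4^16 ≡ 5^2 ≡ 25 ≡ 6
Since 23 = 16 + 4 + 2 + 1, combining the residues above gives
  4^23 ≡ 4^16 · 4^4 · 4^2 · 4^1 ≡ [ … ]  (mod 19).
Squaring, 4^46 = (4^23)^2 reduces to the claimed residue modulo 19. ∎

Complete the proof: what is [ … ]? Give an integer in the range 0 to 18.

17

4^16 · 4^4 · 4^2 · 4^1 ≡ 6 · 9 · 16 · 4 = 3456.
3456 mod 19 = 17, so 4^23 ≡ 17 (mod 19).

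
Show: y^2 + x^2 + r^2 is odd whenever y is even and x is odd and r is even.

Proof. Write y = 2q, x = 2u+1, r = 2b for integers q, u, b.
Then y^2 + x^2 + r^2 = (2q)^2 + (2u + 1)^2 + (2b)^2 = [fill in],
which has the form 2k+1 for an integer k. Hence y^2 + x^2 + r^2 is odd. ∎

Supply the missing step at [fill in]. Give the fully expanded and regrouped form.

Expanding: (2q)^2 + (2u + 1)^2 + (2b)^2 = 4b^2 + 4q^2 + 4u^2 + 4u + 1.
Every term except the constant is even, so this is 2(2b^2 + 2q^2 + 2u^2 + 2u) + 1,
and 2b^2 + 2q^2 + 2u^2 + 2u ∈ ℤ gives the required form.

2(2b^2 + 2q^2 + 2u^2 + 2u) + 1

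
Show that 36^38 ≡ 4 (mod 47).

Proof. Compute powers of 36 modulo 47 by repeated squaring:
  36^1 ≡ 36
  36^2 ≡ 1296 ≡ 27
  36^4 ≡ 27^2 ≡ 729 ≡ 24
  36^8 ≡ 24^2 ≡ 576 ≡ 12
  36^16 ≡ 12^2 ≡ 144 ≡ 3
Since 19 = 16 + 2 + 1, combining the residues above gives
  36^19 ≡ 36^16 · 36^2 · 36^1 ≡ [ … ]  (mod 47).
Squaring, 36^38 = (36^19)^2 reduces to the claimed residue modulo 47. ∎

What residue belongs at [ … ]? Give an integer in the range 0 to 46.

36^16 · 36^2 · 36^1 ≡ 3 · 27 · 36 = 2916.
2916 mod 47 = 2, so 36^19 ≡ 2 (mod 47).

2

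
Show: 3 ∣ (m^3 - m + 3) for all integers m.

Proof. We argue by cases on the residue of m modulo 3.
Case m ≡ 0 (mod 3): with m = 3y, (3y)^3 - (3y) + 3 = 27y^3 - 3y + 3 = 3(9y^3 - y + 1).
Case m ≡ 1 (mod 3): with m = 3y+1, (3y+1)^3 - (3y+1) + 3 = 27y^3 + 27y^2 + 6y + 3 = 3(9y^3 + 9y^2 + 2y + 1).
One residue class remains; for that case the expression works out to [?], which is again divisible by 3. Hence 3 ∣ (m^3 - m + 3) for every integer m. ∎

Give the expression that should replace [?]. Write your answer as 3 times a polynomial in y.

3(9y^3 + 18y^2 + 11y + 3)

Only m ≡ 2 (mod 3) is unaccounted for. Put m = 3y+2:
(3y+2)^3 - (3y+2) + 3 expands to 27y^3 + 54y^2 + 33y + 9,
and factoring out 3 leaves 3(9y^3 + 18y^2 + 11y + 3).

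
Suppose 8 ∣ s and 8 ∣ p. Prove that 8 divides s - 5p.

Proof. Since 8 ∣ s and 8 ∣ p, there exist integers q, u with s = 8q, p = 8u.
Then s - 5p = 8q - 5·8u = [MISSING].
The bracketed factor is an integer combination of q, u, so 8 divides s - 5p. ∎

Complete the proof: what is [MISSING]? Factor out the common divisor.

Each term has a factor of 8: 8q - 5·8u = 8·(q - 5u).
Since q - 5u is an integer, 8 ∣ (s - 5p).

8(q - 5u)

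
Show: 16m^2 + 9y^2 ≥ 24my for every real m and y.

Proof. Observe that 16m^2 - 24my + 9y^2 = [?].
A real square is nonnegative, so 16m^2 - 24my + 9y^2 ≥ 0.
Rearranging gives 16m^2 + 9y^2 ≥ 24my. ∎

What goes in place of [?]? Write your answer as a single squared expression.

16m^2 - 24my + 9y^2 is a perfect-square trinomial: the outer terms are (4m)^2 and (3y)^2, and the cross term is -2·4m·3y.
So 16m^2 - 24my + 9y^2 = (4m - 3y)^2 ≥ 0.

(4m - 3y)^2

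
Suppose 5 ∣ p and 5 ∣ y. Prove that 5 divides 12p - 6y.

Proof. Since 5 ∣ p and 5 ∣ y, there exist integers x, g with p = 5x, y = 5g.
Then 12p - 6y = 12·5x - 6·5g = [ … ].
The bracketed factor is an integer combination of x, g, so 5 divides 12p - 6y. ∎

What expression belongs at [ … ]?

Each term has a factor of 5: 12·5x - 6·5g = 5·(-6g + 12x).
Since -6g + 12x is an integer, 5 ∣ (12p - 6y).

5(-6g + 12x)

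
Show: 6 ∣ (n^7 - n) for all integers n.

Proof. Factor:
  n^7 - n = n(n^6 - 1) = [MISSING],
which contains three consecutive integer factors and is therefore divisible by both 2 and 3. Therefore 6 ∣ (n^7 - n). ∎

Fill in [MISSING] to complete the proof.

(n - 1)n(n + 1)(n^4 + n^2 + 1)

n^6 - 1 = (n^2 - 1)(n^4 + n^2 + 1), and n^2 - 1 = (n-1)(n+1).
So n(n^6 - 1) = (n - 1)n(n + 1)(n^4 + n^2 + 1).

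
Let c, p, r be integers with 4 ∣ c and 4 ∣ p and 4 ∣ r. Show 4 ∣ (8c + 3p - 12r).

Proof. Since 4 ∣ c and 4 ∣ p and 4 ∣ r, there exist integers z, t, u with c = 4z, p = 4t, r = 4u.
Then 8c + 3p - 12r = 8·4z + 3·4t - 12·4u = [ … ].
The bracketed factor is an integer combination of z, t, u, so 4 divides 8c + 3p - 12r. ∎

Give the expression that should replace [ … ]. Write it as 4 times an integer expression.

4(3t - 12u + 8z)

Each term has a factor of 4: 8·4z + 3·4t - 12·4u = 4·(3t - 12u + 8z).
Since 3t - 12u + 8z is an integer, 4 ∣ (8c + 3p - 12r).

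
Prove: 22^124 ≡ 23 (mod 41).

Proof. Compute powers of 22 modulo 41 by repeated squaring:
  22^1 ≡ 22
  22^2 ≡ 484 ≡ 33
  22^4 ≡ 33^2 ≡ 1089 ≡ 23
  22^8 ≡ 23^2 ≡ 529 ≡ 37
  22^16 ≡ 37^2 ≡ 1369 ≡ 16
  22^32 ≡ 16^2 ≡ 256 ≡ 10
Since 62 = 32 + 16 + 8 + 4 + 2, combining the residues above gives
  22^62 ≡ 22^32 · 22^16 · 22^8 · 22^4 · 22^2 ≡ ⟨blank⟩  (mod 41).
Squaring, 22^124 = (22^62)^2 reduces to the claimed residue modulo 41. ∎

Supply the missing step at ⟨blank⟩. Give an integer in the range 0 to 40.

Multiply the listed residues: 10 · 16 · 37 · 23 · 33 = 160 → 5920 → 136160 → 4493280.
Reducing modulo 41: 4493280 = 109592·41 + 8, so 22^62 ≡ 8.

8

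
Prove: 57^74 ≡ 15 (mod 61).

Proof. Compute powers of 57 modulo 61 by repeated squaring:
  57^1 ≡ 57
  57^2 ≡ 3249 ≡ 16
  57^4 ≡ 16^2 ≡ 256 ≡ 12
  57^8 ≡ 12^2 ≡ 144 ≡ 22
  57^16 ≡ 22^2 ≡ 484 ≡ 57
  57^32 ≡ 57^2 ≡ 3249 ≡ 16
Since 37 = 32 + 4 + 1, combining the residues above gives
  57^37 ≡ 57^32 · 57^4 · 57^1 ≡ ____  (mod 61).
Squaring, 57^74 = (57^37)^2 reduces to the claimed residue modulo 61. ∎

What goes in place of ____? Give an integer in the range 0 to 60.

25

57^32 · 57^4 · 57^1 ≡ 16 · 12 · 57 = 10944.
10944 mod 61 = 25, so 57^37 ≡ 25 (mod 61).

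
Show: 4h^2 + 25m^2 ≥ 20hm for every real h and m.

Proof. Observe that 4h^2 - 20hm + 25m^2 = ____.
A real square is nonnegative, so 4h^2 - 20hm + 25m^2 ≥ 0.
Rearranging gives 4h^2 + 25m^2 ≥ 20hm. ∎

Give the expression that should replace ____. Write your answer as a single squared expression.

(2h - 5m)^2

The leading and trailing coefficients are 2^2 and 5^2, and 20 = 2·2·5, so the trinomial is (2h - 5m)^2.
Hence 4h^2 - 20hm + 25m^2 ≥ 0.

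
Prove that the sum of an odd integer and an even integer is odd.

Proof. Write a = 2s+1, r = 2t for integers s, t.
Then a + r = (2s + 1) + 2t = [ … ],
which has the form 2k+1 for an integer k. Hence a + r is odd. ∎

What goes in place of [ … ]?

2(s + t) + 1

Expanding: (2s + 1) + 2t = 2s + 2t + 1.
Every term except the constant is even, so this is 2(s + t) + 1,
and s + t ∈ ℤ gives the required form.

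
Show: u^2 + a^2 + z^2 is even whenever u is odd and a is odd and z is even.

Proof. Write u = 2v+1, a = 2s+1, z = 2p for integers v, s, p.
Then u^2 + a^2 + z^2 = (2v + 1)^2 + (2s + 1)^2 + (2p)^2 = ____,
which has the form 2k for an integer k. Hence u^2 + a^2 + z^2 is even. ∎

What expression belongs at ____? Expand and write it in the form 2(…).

(2v + 1)^2 + (2s + 1)^2 + (2p)^2 = 4p^2 + 4s^2 + 4s + 4v^2 + 4v + 2
= 2(2p^2 + 2s^2 + 2s + 2v^2 + 2v + 1).
Since 2p^2 + 2s^2 + 2s + 2v^2 + 2v + 1 is an integer, the sum of squares is of the form 2k for an integer k.

2(2p^2 + 2s^2 + 2s + 2v^2 + 2v + 1)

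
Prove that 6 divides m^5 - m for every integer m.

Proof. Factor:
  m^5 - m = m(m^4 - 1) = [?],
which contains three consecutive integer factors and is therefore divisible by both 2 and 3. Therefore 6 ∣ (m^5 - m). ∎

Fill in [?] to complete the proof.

m^4 - 1 = (m^2 - 1)(m^2 + 1), and m^2 - 1 = (m-1)(m+1).
So m(m^4 - 1) = (m - 1)m(m + 1)(m^2 + 1).

(m - 1)m(m + 1)(m^2 + 1)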